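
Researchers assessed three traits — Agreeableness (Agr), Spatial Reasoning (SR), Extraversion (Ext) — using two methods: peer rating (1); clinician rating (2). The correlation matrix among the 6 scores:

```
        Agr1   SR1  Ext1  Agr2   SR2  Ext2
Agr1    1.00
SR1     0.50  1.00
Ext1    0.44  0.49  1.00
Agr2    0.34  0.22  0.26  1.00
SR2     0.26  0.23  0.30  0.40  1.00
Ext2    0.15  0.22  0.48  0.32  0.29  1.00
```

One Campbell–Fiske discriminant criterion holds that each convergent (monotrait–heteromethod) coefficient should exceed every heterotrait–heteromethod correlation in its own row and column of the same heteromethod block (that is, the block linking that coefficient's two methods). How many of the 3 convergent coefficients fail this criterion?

1

Convergent coefficients and their comparison sets:
Agr (methods 1·2): 0.34 vs {0.26, 0.22, 0.15, 0.26} → pass.
SR (methods 1·2): 0.23 vs {0.22, 0.26, 0.22, 0.30} → fail.
Ext (methods 1·2): 0.48 vs {0.26, 0.15, 0.30, 0.22} → pass.
1 of 3 fail.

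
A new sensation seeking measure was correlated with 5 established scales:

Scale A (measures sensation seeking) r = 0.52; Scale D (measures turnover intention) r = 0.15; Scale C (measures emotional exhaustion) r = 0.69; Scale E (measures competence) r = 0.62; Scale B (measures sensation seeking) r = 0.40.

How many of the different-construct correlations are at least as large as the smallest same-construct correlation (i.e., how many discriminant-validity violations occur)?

Convergent (same construct = sensation seeking): Scale A, Scale B.
Smallest convergent = 0.40. Discriminant values: 0.15, 0.69, 0.62; count ≥ 0.40 → 2.

2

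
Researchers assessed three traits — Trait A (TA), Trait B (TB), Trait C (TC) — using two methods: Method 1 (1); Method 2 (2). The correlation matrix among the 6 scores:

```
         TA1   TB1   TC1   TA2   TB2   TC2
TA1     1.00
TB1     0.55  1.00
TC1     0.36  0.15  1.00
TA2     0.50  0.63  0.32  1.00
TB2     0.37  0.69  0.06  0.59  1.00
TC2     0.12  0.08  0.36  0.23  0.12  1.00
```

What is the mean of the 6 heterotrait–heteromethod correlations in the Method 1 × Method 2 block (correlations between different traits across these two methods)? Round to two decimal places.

0.26

HTHM values (method 1 × method 2): 0.37, 0.12, 0.63, 0.08, 0.32, 0.06; mean = 1.58/6 = 0.26.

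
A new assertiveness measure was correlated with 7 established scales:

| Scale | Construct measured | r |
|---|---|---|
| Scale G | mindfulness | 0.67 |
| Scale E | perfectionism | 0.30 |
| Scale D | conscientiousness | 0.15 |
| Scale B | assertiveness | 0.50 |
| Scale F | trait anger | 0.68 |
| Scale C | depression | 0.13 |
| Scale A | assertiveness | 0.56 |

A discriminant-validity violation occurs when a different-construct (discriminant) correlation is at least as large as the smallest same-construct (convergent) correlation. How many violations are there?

2

Convergent (same construct = assertiveness): Scale B, Scale A.
Smallest convergent = 0.50. Discriminant values: 0.67, 0.30, 0.15, 0.68, 0.13; count ≥ 0.50 → 2.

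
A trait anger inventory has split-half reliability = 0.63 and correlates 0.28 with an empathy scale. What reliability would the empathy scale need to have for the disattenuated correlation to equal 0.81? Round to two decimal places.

0.19

r_true = r_obs / √(r_xx · r_yy) ⇒ 0.81 = 0.28 / √(0.63 · r_yy).
√(0.63 · r_yy) = 0.28 / 0.81 = 0.3457; 0.63 · r_yy = 0.1195; r_yy = 0.1195 / 0.63 ≈ 0.19.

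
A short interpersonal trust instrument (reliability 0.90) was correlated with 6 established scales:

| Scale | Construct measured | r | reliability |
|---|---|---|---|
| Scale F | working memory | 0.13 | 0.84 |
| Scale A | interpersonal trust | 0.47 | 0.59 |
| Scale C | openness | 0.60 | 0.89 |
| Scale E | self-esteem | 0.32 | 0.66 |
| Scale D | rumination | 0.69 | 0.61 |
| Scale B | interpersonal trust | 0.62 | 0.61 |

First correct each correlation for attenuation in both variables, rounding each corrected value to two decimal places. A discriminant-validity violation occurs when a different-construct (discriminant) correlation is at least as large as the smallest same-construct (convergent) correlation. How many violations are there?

2

Disattenuated r (r / √(r_scale · r_new)):
  Scale F (disc): 0.13 / √(0.84·0.90) = 0.15
  Scale A (conv): 0.47 / √(0.59·0.90) = 0.64
  Scale C (disc): 0.60 / √(0.89·0.90) = 0.67
  Scale E (disc): 0.32 / √(0.66·0.90) = 0.42
  Scale D (disc): 0.69 / √(0.61·0.90) = 0.93
  Scale B (conv): 0.62 / √(0.61·0.90) = 0.84
Smallest convergent = 0.64. Discriminant values: 0.15, 0.67, 0.42, 0.93; count ≥ 0.64 → 2.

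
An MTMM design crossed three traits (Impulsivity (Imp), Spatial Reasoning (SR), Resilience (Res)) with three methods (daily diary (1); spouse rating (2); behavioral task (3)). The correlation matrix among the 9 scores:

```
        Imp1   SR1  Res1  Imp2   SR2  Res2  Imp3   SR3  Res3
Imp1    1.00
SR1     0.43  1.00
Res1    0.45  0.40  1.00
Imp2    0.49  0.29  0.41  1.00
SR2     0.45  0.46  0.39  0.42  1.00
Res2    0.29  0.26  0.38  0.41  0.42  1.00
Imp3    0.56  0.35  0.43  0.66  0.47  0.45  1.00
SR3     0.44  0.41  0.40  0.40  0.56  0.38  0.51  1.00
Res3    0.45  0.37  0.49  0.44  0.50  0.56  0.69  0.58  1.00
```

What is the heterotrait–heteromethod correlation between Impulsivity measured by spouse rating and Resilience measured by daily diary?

Different traits and methods: r(Imp2, Res1) = 0.41.

0.41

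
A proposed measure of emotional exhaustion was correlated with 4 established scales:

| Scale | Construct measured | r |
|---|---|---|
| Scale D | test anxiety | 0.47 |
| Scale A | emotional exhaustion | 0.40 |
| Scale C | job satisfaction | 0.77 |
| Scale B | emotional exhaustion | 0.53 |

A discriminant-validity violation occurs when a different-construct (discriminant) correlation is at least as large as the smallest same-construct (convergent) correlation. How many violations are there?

2

Convergent (same construct = emotional exhaustion): Scale A, Scale B.
Smallest convergent = 0.40. Discriminant values: 0.47, 0.77; count ≥ 0.40 → 2.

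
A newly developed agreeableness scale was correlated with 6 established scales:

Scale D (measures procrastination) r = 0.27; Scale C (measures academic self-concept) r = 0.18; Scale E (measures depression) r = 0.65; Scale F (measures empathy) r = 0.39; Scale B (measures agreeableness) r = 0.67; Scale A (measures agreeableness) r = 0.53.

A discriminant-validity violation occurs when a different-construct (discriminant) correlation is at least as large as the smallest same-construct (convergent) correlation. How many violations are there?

1

Convergent (same construct = agreeableness): Scale B, Scale A.
Smallest convergent = 0.53. Discriminant values: 0.27, 0.18, 0.65, 0.39; count ≥ 0.53 → 1.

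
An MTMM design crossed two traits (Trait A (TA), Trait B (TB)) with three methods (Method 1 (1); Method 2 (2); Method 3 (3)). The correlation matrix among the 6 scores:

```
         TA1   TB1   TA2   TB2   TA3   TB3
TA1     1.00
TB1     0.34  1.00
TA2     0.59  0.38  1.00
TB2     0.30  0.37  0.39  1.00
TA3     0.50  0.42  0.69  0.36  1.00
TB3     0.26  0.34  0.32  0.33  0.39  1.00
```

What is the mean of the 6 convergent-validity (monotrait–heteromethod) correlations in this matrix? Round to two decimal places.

Convergent values: 0.59, 0.50, 0.69, 0.37, 0.34, 0.33; mean = 2.82/6 = 0.47.

0.47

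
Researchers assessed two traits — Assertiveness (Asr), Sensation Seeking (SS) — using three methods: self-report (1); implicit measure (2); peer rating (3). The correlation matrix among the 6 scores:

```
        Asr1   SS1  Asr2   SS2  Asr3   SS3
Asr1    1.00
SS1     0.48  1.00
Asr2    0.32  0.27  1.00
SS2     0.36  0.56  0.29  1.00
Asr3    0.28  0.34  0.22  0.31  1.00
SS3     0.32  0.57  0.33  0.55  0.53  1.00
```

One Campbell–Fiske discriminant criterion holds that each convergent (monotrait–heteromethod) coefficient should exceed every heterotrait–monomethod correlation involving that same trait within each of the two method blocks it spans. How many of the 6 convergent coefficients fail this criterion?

Each convergent coefficient versus the relevant comparison correlations:
Asr (methods 1·2): 0.32 vs {0.48, 0.29} → fail.
Asr (methods 1·3): 0.28 vs {0.48, 0.53} → fail.
Asr (methods 2·3): 0.22 vs {0.29, 0.53} → fail.
SS (methods 1·2): 0.56 vs {0.48, 0.29} → pass.
SS (methods 1·3): 0.57 vs {0.48, 0.53} → pass.
SS (methods 2·3): 0.55 vs {0.29, 0.53} → pass.
3 of 6 fail.

3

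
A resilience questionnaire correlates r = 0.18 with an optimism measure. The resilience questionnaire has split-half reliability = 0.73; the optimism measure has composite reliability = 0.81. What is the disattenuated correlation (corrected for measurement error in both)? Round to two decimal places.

0.23

r_true = r_obs / √(r_xx · r_yy) = 0.18 / √(0.73 × 0.81) = 0.18 / √0.5913 = 0.18 / 0.7690 ≈ 0.23.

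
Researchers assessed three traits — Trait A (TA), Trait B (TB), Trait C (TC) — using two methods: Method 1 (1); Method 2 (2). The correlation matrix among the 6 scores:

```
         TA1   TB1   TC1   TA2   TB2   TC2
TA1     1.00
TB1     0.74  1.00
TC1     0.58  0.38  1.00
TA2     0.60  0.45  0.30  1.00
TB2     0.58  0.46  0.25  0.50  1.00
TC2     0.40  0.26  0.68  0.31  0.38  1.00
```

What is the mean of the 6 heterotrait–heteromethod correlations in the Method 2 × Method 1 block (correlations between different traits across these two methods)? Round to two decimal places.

0.37

HTHM values (method 2 × method 1): 0.45, 0.30, 0.58, 0.25, 0.40, 0.26; mean = 2.24/6 = 0.37.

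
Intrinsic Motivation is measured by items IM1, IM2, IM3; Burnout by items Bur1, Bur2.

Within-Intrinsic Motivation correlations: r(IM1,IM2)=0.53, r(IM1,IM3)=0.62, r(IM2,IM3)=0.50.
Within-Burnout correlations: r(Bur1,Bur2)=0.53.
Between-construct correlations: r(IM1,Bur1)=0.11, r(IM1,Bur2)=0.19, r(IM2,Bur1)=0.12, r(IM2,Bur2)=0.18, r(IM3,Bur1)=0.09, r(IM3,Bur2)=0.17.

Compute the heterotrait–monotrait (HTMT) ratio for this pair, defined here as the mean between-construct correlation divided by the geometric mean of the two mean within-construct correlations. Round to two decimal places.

0.27

Mean heterotrait r = 0.86/6 = 0.1433.
Mean within-IM = 1.65/3 = 0.5500; mean within-Bur = 0.53/1 = 0.5300.
Geometric mean = √(0.5500 × 0.5300) = 0.5399.
HTMT = 0.1433 / 0.5399 = 0.27.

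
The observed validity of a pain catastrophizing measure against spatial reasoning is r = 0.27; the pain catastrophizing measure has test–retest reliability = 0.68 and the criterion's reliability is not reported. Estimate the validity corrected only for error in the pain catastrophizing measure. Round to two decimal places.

0.33

Single correction: r_c = r_obs / √r_xx = 0.27 / √0.68 = 0.27 / 0.8246 ≈ 0.33.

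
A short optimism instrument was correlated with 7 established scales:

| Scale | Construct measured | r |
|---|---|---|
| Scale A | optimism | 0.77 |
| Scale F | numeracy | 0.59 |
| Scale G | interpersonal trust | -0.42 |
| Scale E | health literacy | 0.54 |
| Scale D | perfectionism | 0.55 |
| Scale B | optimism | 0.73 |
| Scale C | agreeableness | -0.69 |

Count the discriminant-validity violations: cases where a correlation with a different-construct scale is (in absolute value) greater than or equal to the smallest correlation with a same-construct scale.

Convergent (same construct = optimism): Scale A, Scale B.
Smallest convergent = 0.73. Discriminant |r|: 0.59, 0.42, 0.54, 0.55, 0.69; count ≥ 0.73 → 0.

0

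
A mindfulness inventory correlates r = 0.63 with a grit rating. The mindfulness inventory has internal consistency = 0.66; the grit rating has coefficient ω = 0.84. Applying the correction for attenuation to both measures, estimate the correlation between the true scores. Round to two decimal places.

r_true = r_obs / √(r_xx · r_yy) = 0.63 / √(0.66 × 0.84) = 0.63 / √0.5544 = 0.63 / 0.7446 ≈ 0.85.

0.85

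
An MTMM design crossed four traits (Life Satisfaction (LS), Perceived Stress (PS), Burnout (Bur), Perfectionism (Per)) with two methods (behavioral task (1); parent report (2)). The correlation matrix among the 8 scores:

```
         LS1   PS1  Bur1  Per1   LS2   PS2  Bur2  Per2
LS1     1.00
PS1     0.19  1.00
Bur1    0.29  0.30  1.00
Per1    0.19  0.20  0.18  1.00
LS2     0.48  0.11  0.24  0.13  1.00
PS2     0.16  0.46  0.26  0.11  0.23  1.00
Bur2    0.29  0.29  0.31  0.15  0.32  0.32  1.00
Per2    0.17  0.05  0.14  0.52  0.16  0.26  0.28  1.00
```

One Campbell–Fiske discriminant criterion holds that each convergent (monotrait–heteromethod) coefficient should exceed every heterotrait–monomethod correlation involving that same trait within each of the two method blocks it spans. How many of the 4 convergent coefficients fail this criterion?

Checking each validity diagonal entry against its comparison values:
LS (methods 1·2): 0.48 vs {0.19, 0.23, 0.29, 0.32, 0.19, 0.16} → pass.
PS (methods 1·2): 0.46 vs {0.19, 0.23, 0.30, 0.32, 0.20, 0.26} → pass.
Bur (methods 1·2): 0.31 vs {0.29, 0.32, 0.30, 0.32, 0.18, 0.28} → fail.
Per (methods 1·2): 0.52 vs {0.19, 0.16, 0.20, 0.26, 0.18, 0.28} → pass.
1 of 4 fail.

1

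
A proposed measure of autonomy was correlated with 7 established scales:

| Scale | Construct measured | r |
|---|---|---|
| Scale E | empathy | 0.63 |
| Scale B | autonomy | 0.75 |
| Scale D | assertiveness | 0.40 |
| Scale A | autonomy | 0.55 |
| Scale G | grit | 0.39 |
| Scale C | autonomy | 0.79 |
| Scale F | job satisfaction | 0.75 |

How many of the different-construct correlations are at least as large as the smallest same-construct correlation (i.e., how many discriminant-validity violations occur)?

Convergent (same construct = autonomy): Scale B, Scale A, Scale C.
Smallest convergent = 0.55. Discriminant values: 0.63, 0.40, 0.39, 0.75; count ≥ 0.55 → 2.

2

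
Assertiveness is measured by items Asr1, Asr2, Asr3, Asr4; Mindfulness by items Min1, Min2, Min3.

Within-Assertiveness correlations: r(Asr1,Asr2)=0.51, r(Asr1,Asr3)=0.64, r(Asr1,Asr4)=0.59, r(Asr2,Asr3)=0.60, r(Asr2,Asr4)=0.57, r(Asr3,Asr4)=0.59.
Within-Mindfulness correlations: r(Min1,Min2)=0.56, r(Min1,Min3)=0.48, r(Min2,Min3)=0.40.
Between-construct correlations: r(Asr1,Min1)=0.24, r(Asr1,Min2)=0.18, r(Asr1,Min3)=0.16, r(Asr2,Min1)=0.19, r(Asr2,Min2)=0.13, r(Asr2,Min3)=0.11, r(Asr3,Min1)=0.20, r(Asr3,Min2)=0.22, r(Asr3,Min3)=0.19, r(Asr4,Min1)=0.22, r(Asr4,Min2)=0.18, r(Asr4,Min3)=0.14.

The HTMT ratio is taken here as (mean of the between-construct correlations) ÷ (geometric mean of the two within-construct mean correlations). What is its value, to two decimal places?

Between-construct mean = 2.16/12 = 0.1800.
Mean within-Asr = 3.50/6 = 0.5833; mean within-Min = 1.44/3 = 0.4800.
Geometric mean = √(0.5833 × 0.4800) = 0.5291.
HTMT = 0.1800 / 0.5291 = 0.34.

0.34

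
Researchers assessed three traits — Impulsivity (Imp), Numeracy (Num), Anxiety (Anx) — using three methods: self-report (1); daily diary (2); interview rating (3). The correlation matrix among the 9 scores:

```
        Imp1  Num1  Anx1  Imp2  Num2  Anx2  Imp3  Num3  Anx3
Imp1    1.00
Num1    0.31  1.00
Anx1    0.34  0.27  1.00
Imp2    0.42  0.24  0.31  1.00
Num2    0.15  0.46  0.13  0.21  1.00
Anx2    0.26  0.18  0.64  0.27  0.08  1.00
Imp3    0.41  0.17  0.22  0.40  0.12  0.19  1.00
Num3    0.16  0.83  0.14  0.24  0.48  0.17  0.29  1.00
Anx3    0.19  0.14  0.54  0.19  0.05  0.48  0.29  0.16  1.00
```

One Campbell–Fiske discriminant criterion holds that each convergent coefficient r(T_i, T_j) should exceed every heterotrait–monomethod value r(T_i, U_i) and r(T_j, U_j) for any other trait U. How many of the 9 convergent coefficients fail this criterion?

0

Each convergent coefficient versus the relevant comparison correlations:
Imp (methods 1·2): 0.42 vs {0.31, 0.21, 0.34, 0.27} → pass.
Imp (methods 1·3): 0.41 vs {0.31, 0.29, 0.34, 0.29} → pass.
Imp (methods 2·3): 0.40 vs {0.21, 0.29, 0.27, 0.29} → pass.
Num (methods 1·2): 0.46 vs {0.31, 0.21, 0.27, 0.08} → pass.
Num (methods 1·3): 0.83 vs {0.31, 0.29, 0.27, 0.16} → pass.
Num (methods 2·3): 0.48 vs {0.21, 0.29, 0.08, 0.16} → pass.
Anx (methods 1·2): 0.64 vs {0.34, 0.27, 0.27, 0.08} → pass.
Anx (methods 1·3): 0.54 vs {0.34, 0.29, 0.27, 0.16} → pass.
Anx (methods 2·3): 0.48 vs {0.27, 0.29, 0.08, 0.16} → pass.
0 of 9 fail.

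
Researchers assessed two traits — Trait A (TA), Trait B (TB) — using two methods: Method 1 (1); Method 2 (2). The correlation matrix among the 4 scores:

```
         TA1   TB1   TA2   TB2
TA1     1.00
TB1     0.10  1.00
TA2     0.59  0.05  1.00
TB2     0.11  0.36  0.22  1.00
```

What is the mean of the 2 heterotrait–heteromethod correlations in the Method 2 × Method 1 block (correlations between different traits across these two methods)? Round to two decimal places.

HTHM values (method 2 × method 1): 0.05, 0.11; mean = 0.16/2 = 0.08.

0.08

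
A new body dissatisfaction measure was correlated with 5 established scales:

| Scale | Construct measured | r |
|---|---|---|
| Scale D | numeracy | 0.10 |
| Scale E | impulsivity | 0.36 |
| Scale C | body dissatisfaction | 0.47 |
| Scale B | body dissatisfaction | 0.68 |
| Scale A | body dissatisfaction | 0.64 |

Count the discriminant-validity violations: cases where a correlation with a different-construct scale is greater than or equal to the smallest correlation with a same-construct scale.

Convergent (same construct = body dissatisfaction): Scale C, Scale B, Scale A.
Smallest convergent = 0.47. Discriminant values: 0.10, 0.36; count ≥ 0.47 → 0.

0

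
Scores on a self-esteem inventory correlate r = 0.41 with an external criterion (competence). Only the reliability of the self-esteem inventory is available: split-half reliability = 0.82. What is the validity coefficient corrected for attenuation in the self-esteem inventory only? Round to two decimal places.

0.45

Single correction: r_c = r_obs / √r_xx = 0.41 / √0.82 = 0.41 / 0.9055 ≈ 0.45.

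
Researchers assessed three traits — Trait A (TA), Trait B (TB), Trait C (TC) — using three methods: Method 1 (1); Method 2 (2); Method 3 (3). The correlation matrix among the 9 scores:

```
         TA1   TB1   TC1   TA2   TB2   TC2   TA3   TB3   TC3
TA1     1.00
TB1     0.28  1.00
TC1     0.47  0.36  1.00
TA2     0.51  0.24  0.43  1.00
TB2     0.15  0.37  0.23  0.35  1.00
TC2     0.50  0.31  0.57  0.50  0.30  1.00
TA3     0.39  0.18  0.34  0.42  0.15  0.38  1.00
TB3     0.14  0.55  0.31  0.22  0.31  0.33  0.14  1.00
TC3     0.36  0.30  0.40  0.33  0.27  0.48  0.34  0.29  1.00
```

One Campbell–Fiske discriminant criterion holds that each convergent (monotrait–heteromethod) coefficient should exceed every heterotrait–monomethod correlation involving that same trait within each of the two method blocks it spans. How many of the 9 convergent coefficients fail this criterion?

5

Each convergent coefficient versus the relevant comparison correlations:
TA (methods 1·2): 0.51 vs {0.28, 0.35, 0.47, 0.50} → pass.
TA (methods 1·3): 0.39 vs {0.28, 0.14, 0.47, 0.34} → fail.
TA (methods 2·3): 0.42 vs {0.35, 0.14, 0.50, 0.34} → fail.
TB (methods 1·2): 0.37 vs {0.28, 0.35, 0.36, 0.30} → pass.
TB (methods 1·3): 0.55 vs {0.28, 0.14, 0.36, 0.29} → pass.
TB (methods 2·3): 0.31 vs {0.35, 0.14, 0.30, 0.29} → fail.
TC (methods 1·2): 0.57 vs {0.47, 0.50, 0.36, 0.30} → pass.
TC (methods 1·3): 0.40 vs {0.47, 0.34, 0.36, 0.29} → fail.
TC (methods 2·3): 0.48 vs {0.50, 0.34, 0.30, 0.29} → fail.
5 of 9 fail.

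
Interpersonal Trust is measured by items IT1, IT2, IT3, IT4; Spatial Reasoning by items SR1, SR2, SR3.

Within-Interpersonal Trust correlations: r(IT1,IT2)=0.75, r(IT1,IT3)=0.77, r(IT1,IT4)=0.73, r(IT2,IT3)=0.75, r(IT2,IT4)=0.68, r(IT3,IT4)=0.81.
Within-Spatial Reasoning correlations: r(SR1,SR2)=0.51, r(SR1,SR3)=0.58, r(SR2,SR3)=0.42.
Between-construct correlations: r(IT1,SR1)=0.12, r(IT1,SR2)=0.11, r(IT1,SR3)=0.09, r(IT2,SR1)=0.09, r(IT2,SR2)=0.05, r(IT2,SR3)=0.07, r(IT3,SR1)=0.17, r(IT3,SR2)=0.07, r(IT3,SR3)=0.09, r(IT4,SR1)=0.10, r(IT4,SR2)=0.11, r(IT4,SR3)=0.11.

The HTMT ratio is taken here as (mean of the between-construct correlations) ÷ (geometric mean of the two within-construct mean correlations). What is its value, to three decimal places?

Mean between = 1.18/12 = 0.0983.
Mean within-IT = 4.49/6 = 0.7483; mean within-SR = 1.51/3 = 0.5033.
Geometric mean = √(0.7483 × 0.5033) = 0.6137.
HTMT = 0.0983 / 0.6137 = 0.160.

0.160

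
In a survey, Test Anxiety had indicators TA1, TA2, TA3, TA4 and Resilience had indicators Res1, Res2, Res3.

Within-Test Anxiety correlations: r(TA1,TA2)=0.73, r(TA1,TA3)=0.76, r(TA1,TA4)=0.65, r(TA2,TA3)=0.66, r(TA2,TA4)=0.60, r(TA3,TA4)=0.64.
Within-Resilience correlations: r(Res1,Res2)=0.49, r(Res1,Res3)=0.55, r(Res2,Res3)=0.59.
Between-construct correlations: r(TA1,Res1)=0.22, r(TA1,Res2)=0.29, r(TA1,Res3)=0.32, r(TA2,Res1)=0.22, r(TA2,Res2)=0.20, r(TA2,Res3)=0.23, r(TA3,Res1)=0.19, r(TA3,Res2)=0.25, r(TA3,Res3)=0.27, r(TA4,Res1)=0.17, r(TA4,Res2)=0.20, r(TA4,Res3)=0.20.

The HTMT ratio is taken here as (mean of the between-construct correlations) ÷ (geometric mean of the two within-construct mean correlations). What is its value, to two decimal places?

0.38

Mean heterotrait r = 2.76/12 = 0.2300.
Mean within-TA = 4.04/6 = 0.6733; mean within-Res = 1.63/3 = 0.5433.
Geometric mean = √(0.6733 × 0.5433) = 0.6048.
HTMT = 0.2300 / 0.6048 = 0.38.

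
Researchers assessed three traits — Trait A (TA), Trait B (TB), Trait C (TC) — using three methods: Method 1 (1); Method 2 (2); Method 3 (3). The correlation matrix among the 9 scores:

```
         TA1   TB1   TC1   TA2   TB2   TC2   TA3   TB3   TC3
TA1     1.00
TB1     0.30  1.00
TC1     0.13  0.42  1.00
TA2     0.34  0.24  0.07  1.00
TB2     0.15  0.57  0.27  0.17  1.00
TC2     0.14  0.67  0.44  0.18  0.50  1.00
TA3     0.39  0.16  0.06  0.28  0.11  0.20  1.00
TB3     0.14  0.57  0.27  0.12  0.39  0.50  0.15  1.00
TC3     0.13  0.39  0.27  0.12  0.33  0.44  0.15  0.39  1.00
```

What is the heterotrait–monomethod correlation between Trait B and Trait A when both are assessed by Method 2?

0.17

Different traits, same method: r(TB2, TA2) = 0.17.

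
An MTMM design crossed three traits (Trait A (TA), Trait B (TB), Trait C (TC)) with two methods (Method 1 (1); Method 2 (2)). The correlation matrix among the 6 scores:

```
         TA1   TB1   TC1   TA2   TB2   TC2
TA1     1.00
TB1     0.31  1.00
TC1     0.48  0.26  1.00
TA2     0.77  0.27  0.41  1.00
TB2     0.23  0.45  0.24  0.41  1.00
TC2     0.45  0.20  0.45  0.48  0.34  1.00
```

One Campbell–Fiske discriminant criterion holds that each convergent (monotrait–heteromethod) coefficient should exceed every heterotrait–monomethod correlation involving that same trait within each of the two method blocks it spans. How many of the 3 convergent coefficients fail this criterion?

Convergent coefficients and their comparison sets:
TA (methods 1·2): 0.77 vs {0.31, 0.41, 0.48, 0.48} → pass.
TB (methods 1·2): 0.45 vs {0.31, 0.41, 0.26, 0.34} → pass.
TC (methods 1·2): 0.45 vs {0.48, 0.48, 0.26, 0.34} → fail.
1 of 3 fail.

1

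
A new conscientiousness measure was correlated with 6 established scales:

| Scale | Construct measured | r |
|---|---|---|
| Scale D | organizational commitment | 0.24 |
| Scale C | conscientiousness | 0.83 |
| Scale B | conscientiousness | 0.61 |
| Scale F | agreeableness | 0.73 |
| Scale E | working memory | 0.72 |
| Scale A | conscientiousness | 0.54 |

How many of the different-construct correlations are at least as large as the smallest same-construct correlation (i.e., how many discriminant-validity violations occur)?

Convergent (same construct = conscientiousness): Scale C, Scale B, Scale A.
Smallest convergent = 0.54. Discriminant values: 0.24, 0.73, 0.72; count ≥ 0.54 → 2.

2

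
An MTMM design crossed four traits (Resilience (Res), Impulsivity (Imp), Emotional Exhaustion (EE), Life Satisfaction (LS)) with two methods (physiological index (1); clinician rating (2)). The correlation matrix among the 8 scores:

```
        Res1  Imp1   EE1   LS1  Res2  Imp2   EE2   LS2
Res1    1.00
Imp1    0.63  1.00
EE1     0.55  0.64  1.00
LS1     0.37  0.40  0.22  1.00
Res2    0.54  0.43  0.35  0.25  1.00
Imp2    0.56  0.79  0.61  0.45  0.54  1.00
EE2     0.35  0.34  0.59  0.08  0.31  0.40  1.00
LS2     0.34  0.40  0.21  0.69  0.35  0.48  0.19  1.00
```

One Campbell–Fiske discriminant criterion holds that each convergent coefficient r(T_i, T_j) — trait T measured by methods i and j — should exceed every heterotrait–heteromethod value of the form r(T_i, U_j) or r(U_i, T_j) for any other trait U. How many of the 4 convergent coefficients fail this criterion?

2

Each convergent coefficient versus the relevant comparison correlations:
Res (methods 1·2): 0.54 vs {0.56, 0.43, 0.35, 0.35, 0.34, 0.25} → fail.
Imp (methods 1·2): 0.79 vs {0.43, 0.56, 0.34, 0.61, 0.40, 0.45} → pass.
EE (methods 1·2): 0.59 vs {0.35, 0.35, 0.61, 0.34, 0.21, 0.08} → fail.
LS (methods 1·2): 0.69 vs {0.25, 0.34, 0.45, 0.40, 0.08, 0.21} → pass.
2 of 4 fail.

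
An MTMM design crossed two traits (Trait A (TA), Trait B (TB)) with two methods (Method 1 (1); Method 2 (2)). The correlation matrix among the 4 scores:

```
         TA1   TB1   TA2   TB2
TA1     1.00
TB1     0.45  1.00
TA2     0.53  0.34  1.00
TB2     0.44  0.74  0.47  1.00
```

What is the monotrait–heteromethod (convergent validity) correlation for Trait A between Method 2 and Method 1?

Same trait (TA), different methods: r(TA2, TA1) = 0.53.

0.53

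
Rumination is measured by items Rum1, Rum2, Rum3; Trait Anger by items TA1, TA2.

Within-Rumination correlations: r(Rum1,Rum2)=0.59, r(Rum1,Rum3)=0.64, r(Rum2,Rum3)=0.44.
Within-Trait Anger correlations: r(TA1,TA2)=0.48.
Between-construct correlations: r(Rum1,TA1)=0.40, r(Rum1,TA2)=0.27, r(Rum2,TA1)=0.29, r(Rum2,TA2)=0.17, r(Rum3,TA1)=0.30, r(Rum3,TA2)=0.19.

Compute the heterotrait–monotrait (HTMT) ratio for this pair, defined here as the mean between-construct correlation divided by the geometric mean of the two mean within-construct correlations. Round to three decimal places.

0.522

Between-construct mean = 1.62/6 = 0.2700.
Mean within-Rum = 1.67/3 = 0.5567; mean within-TA = 0.48/1 = 0.4800.
Geometric mean = √(0.5567 × 0.4800) = 0.5169.
HTMT = 0.2700 / 0.5169 = 0.522.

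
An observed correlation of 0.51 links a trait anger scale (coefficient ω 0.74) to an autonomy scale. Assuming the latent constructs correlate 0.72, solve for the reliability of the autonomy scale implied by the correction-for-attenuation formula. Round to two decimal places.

0.68

r_true = r_obs / √(r_xx · r_yy) ⇒ 0.72 = 0.51 / √(0.74 · r_yy).
√(0.74 · r_yy) = 0.51 / 0.72 = 0.7083; 0.74 · r_yy = 0.5017; r_yy = 0.5017 / 0.74 ≈ 0.68.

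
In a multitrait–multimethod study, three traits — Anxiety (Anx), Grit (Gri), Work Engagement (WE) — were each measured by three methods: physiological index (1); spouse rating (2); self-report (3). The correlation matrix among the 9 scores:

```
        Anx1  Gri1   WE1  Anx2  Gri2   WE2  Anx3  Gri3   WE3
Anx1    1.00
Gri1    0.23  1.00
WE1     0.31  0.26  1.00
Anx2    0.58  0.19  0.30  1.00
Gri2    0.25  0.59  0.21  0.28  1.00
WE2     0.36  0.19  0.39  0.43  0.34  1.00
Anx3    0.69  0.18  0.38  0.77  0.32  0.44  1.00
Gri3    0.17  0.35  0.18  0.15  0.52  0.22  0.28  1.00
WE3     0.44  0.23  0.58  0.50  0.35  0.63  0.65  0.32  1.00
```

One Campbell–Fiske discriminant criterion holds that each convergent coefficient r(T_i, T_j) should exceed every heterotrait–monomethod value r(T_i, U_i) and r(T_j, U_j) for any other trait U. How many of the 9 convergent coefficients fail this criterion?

Each convergent coefficient versus the relevant comparison correlations:
Anx (methods 1·2): 0.58 vs {0.23, 0.28, 0.31, 0.43} → pass.
Anx (methods 1·3): 0.69 vs {0.23, 0.28, 0.31, 0.65} → pass.
Anx (methods 2·3): 0.77 vs {0.28, 0.28, 0.43, 0.65} → pass.
Gri (methods 1·2): 0.59 vs {0.23, 0.28, 0.26, 0.34} → pass.
Gri (methods 1·3): 0.35 vs {0.23, 0.28, 0.26, 0.32} → pass.
Gri (methods 2·3): 0.52 vs {0.28, 0.28, 0.34, 0.32} → pass.
WE (methods 1·2): 0.39 vs {0.31, 0.43, 0.26, 0.34} → fail.
WE (methods 1·3): 0.58 vs {0.31, 0.65, 0.26, 0.32} → fail.
WE (methods 2·3): 0.63 vs {0.43, 0.65, 0.34, 0.32} → fail.
3 of 9 fail.

3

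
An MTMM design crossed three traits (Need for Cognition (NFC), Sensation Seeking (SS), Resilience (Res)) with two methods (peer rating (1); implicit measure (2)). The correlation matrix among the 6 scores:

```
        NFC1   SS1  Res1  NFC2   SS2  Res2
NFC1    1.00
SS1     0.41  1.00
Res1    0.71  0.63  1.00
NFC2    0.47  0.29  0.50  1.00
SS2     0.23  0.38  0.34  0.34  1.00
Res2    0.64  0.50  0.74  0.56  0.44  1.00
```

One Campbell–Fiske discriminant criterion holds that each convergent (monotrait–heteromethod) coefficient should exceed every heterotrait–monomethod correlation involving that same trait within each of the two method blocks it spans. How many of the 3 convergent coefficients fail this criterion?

Convergent coefficients and their comparison sets:
NFC (methods 1·2): 0.47 vs {0.41, 0.34, 0.71, 0.56} → fail.
SS (methods 1·2): 0.38 vs {0.41, 0.34, 0.63, 0.44} → fail.
Res (methods 1·2): 0.74 vs {0.71, 0.56, 0.63, 0.44} → pass.
2 of 3 fail.

2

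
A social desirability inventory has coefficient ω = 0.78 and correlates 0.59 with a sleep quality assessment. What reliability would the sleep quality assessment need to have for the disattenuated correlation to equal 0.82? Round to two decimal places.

r_true = r_obs / √(r_xx · r_yy) ⇒ 0.82 = 0.59 / √(0.78 · r_yy).
√(0.78 · r_yy) = 0.59 / 0.82 = 0.7195; 0.78 · r_yy = 0.5177; r_yy = 0.5177 / 0.78 ≈ 0.66.

0.66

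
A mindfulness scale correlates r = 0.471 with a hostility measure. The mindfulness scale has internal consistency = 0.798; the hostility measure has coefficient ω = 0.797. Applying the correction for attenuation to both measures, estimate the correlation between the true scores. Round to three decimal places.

r_true = r_obs / √(r_xx · r_yy) = 0.471 / √(0.798 × 0.797) = 0.471 / √0.636006 = 0.471 / 0.7975 ≈ 0.591.

0.591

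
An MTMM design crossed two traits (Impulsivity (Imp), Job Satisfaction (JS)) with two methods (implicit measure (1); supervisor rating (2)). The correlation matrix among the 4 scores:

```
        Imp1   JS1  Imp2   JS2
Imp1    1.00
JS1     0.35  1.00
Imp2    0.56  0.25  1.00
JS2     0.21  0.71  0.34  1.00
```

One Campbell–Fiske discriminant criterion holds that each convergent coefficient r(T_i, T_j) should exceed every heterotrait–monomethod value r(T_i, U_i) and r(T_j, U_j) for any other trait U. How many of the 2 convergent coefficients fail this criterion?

0

Convergent coefficients and their comparison sets:
Imp (methods 1·2): 0.56 vs {0.35, 0.34} → pass.
JS (methods 1·2): 0.71 vs {0.35, 0.34} → pass.
0 of 2 fail.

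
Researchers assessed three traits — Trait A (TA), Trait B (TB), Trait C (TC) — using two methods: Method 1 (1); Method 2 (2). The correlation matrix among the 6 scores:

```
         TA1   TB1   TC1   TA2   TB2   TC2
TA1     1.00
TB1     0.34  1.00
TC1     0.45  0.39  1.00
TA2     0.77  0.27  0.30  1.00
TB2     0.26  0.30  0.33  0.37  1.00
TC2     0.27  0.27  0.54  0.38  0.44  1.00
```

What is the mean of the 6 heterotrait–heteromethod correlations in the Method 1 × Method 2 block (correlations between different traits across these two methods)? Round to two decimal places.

0.28

HTHM values (method 1 × method 2): 0.26, 0.27, 0.27, 0.27, 0.30, 0.33; mean = 1.70/6 = 0.28.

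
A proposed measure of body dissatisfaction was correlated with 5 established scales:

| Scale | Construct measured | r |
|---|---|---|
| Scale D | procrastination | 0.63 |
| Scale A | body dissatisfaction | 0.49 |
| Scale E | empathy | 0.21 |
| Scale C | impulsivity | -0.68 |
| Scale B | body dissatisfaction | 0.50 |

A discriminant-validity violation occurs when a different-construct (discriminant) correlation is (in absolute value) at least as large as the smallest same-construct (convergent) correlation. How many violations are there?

Convergent (same construct = body dissatisfaction): Scale A, Scale B.
Smallest convergent = 0.49. Discriminant |r|: 0.63, 0.21, 0.68; count ≥ 0.49 → 2.

2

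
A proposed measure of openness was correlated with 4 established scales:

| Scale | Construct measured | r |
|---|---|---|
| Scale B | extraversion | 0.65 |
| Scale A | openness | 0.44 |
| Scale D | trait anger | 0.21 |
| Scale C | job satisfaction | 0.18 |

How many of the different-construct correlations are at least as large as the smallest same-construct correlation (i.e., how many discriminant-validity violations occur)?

Convergent (same construct = openness): Scale A.
Smallest convergent = 0.44. Discriminant values: 0.65, 0.21, 0.18; count ≥ 0.44 → 1.

1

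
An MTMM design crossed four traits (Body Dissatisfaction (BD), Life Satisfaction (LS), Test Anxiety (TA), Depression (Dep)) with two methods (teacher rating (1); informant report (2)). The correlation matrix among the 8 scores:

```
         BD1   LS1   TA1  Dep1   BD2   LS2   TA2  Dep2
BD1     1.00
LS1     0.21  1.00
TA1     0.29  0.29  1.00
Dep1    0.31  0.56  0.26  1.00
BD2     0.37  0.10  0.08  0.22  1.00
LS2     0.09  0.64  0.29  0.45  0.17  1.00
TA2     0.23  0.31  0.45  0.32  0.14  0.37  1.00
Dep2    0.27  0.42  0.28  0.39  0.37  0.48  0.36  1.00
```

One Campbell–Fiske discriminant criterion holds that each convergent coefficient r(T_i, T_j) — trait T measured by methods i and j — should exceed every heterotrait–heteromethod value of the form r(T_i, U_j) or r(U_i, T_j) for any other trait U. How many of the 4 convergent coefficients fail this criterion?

1

Convergent coefficients and their comparison sets:
BD (methods 1·2): 0.37 vs {0.09, 0.10, 0.23, 0.08, 0.27, 0.22} → pass.
LS (methods 1·2): 0.64 vs {0.10, 0.09, 0.31, 0.29, 0.42, 0.45} → pass.
TA (methods 1·2): 0.45 vs {0.08, 0.23, 0.29, 0.31, 0.28, 0.32} → pass.
Dep (methods 1·2): 0.39 vs {0.22, 0.27, 0.45, 0.42, 0.32, 0.28} → fail.
1 of 4 fail.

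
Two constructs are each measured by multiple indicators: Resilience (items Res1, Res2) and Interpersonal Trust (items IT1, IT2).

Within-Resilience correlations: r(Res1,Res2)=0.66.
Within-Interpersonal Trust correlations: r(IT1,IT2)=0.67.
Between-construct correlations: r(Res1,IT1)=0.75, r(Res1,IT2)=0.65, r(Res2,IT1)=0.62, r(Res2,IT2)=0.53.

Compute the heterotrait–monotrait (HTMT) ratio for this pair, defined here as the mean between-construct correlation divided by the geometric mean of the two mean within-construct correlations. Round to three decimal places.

0.959

Between-construct mean = 2.55/4 = 0.6375.
Mean within-Res = 0.66/1 = 0.6600; mean within-IT = 0.67/1 = 0.6700.
Geometric mean = √(0.6600 × 0.6700) = 0.6650.
HTMT = 0.6375 / 0.6650 = 0.959.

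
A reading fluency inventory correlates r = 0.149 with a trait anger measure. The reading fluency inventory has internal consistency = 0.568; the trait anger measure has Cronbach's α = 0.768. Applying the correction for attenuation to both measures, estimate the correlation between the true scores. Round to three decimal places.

0.226

r_true = r_obs / √(r_xx · r_yy) = 0.149 / √(0.568 × 0.768) = 0.149 / √0.436224 = 0.149 / 0.6605 ≈ 0.226.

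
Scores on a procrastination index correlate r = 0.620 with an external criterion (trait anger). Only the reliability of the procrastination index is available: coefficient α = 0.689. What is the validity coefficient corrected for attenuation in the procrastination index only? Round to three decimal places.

0.747

Single correction: r_c = r_obs / √r_xx = 0.620 / √0.689 = 0.620 / 0.8301 ≈ 0.747.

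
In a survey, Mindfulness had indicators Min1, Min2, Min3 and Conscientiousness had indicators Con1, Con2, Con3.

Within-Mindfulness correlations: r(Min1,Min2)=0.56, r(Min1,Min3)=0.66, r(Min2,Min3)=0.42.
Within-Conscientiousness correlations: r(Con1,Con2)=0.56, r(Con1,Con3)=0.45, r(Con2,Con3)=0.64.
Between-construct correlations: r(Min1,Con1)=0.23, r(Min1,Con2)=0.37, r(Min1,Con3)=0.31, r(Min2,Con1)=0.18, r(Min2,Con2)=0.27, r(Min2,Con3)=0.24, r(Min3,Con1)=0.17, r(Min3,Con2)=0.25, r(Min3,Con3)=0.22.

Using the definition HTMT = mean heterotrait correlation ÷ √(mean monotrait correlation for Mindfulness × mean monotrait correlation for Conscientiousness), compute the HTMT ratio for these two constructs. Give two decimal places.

Mean heterotrait r = 2.24/9 = 0.2489.
Mean within-Min = 1.64/3 = 0.5467; mean within-Con = 1.65/3 = 0.5500.
Geometric mean = √(0.5467 × 0.5500) = 0.5483.
HTMT = 0.2489 / 0.5483 = 0.45.

0.45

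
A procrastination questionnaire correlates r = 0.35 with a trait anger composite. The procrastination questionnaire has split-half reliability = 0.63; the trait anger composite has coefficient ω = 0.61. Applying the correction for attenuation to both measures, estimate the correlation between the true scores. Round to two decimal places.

0.56

r_true = r_obs / √(r_xx · r_yy) = 0.35 / √(0.63 × 0.61) = 0.35 / √0.3843 = 0.35 / 0.6199 ≈ 0.56.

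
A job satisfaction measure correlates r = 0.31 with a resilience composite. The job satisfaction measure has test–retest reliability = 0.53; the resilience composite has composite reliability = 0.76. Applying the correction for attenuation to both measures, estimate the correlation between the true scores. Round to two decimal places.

r_true = r_obs / √(r_xx · r_yy) = 0.31 / √(0.53 × 0.76) = 0.31 / √0.4028 = 0.31 / 0.6347 ≈ 0.49.

0.49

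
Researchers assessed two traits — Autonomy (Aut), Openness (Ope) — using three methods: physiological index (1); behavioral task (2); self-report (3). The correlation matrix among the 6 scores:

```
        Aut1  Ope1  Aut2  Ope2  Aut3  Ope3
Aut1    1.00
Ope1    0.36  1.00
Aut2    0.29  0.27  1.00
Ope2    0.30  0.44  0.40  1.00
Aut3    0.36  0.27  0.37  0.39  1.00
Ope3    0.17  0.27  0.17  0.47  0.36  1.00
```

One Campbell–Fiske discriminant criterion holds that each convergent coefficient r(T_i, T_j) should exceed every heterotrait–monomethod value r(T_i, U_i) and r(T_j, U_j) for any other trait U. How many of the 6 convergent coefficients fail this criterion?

4

Checking each validity diagonal entry against its comparison values:
Aut (methods 1·2): 0.29 vs {0.36, 0.40} → fail.
Aut (methods 1·3): 0.36 vs {0.36, 0.36} → fail.
Aut (methods 2·3): 0.37 vs {0.40, 0.36} → fail.
Ope (methods 1·2): 0.44 vs {0.36, 0.40} → pass.
Ope (methods 1·3): 0.27 vs {0.36, 0.36} → fail.
Ope (methods 2·3): 0.47 vs {0.40, 0.36} → pass.
4 of 6 fail.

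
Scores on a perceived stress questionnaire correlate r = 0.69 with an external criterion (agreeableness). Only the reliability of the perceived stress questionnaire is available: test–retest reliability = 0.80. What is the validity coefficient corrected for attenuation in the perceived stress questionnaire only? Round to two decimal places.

0.77

Single correction: r_c = r_obs / √r_xx = 0.69 / √0.80 = 0.69 / 0.8944 ≈ 0.77.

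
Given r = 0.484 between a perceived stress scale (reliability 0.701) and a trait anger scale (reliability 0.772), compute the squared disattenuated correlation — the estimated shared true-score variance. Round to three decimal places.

Disattenuated r = 0.484 / √(0.701 × 0.772) = 0.484 / 0.7356 = 0.6580.
Shared true-score variance = 0.6580² = 0.4330 ≈ 0.433.

0.433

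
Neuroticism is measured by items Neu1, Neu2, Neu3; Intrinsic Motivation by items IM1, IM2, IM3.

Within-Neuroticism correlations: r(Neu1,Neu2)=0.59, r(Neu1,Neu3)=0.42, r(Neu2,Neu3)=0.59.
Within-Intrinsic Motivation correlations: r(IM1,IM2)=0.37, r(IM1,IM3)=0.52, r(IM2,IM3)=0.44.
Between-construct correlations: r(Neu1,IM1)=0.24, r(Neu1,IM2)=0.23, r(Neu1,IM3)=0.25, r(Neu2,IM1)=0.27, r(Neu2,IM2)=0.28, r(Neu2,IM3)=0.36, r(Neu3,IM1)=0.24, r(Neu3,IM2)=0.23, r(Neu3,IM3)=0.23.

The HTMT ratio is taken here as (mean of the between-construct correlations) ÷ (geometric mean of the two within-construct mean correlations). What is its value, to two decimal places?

Mean heterotrait r = 2.33/9 = 0.2589.
Mean within-Neu = 1.60/3 = 0.5333; mean within-IM = 1.33/3 = 0.4433.
Geometric mean = √(0.5333 × 0.4433) = 0.4862.
HTMT = 0.2589 / 0.4862 = 0.53.

0.53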